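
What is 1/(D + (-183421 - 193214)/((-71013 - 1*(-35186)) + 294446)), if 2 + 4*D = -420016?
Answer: -517238/54313070841 ≈ -9.5233e-6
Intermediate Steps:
D = -210009/2 (D = -½ + (¼)*(-420016) = -½ - 105004 = -210009/2 ≈ -1.0500e+5)
1/(D + (-183421 - 193214)/((-71013 - 1*(-35186)) + 294446)) = 1/(-210009/2 + (-183421 - 193214)/((-71013 - 1*(-35186)) + 294446)) = 1/(-210009/2 - 376635/((-71013 + 35186) + 294446)) = 1/(-210009/2 - 376635/(-35827 + 294446)) = 1/(-210009/2 - 376635/258619) = 1/(-54313070841/517238) = -517238/54313070841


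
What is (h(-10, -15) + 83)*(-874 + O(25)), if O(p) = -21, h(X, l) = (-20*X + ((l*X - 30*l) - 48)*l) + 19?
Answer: 7140310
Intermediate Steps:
h(X, l) = 19 - 20*X + l*(-48 - 30*l + X*l) (h(X, l) = (-20*X + ((X*l - 30*l) - 48)*l) + 19 = (-20*X + ((-30*l + X*l) - 48)*l) + 19 = (-20*X + (-48 - 30*l + X*l)*l) + 19 = (-20*X + l*(-48 - 30*l + X*l)) + 19 = 19 - 20*X + l*(-48 - 30*l + X*l))
(h(-10, -15) + 83)*(-874 + O(25)) = ((19 - 48*(-15) - 30*(-15)² - 20*(-10) - 10*(-15)²) + 83)*(-874 - 21) = ((19 + 720 - 30*225 + 200 - 10*225) + 83)*(-895) = ((19 + 720 - 6750 + 200 - 2250) + 83)*(-895) = (-8061 + 83)*(-895) = -7978*(-895) = 7140310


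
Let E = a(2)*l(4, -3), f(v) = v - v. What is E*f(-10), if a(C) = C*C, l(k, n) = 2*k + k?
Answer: 0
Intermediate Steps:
l(k, n) = 3*k
f(v) = 0
a(C) = C²
E = 48 (E = 2²*(3*4) = 4*12 = 48)
E*f(-10) = 48*0 = 0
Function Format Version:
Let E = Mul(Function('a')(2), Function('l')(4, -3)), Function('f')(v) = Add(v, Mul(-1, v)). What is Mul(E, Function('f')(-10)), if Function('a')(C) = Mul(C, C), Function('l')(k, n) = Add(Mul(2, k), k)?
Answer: 0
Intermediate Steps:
Function('l')(k, n) = Mul(3, k)
Function('f')(v) = 0
Function('a')(C) = Pow(C, 2)
E = 48 (E = Mul(Pow(2, 2), Mul(3, 4)) = Mul(4, 12) = 48)
Mul(E, Function('f')(-10)) = Mul(48, 0) = 0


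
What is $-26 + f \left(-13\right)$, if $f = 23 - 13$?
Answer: $-156$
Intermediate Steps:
$f = 10$ ($f = 23 - 13 = 10$)
$-26 + f \left(-13\right) = -26 + 10 \left(-13\right) = -26 - 130 = -156$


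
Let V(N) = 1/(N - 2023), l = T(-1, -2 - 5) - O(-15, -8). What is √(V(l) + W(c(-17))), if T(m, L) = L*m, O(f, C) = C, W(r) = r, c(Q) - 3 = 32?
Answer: √35280058/1004 ≈ 5.9160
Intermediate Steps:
c(Q) = 35 (c(Q) = 3 + 32 = 35)
l = 15 (l = (-2 - 5)*(-1) - 1*(-8) = -7*(-1) + 8 = 7 + 8 = 15)
V(N) = 1/(-2023 + N)
√(V(l) + W(c(-17))) = √(1/(-2023 + 15) + 35) = √(1/(-2008) + 35) = √(-1/2008 + 35) = √(70279/2008) = √35280058/1004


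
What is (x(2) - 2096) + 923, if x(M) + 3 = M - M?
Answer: -1176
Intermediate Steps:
x(M) = -3 (x(M) = -3 + (M - M) = -3 + 0 = -3)
(x(2) - 2096) + 923 = (-3 - 2096) + 923 = -2099 + 923 = -1176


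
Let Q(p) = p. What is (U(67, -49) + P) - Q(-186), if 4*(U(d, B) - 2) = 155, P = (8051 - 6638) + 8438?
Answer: 40311/4 ≈ 10078.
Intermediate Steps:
P = 9851 (P = 1413 + 8438 = 9851)
U(d, B) = 163/4 (U(d, B) = 2 + (¼)*155 = 2 + 155/4 = 163/4)
(U(67, -49) + P) - Q(-186) = (163/4 + 9851) - 1*(-186) = 39567/4 + 186 = 40311/4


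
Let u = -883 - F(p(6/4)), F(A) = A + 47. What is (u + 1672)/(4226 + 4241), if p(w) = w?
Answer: 1481/16934 ≈ 0.087457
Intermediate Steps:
F(A) = 47 + A
u = -1863/2 (u = -883 - (47 + 6/4) = -883 - (47 + 6*(¼)) = -883 - (47 + 3/2) = -883 - 1*97/2 = -883 - 97/2 = -1863/2 ≈ -931.50)
(u + 1672)/(4226 + 4241) = (-1863/2 + 1672)/(4226 + 4241) = (1481/2)/8467 = (1481/2)*(1/8467) = 1481/16934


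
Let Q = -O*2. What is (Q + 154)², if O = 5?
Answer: 20736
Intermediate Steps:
Q = -10 (Q = -1*5*2 = -5*2 = -10)
(Q + 154)² = (-10 + 154)² = 144² = 20736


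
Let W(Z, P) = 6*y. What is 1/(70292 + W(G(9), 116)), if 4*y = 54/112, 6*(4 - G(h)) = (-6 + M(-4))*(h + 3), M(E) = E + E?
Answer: 112/7872785 ≈ 1.4226e-5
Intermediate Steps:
M(E) = 2*E
G(h) = 11 + 7*h/3 (G(h) = 4 - (-6 + 2*(-4))*(h + 3)/6 = 4 - (-6 - 8)*(3 + h)/6 = 4 - (-7)*(3 + h)/3 = 4 - (-42 - 14*h)/6 = 4 + (7 + 7*h/3) = 11 + 7*h/3)
y = 27/224 (y = (54/112)/4 = (54*(1/112))/4 = (¼)*(27/56) = 27/224 ≈ 0.12054)
W(Z, P) = 81/112 (W(Z, P) = 6*(27/224) = 81/112)
1/(70292 + W(G(9), 116)) = 1/(70292 + 81/112) = 1/(7872785/112) = 112/7872785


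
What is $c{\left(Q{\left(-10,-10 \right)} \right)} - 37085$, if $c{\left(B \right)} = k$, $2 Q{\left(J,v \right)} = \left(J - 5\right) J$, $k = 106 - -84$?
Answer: $-36895$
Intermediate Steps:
$k = 190$ ($k = 106 + 84 = 190$)
$Q{\left(J,v \right)} = \frac{J \left(-5 + J\right)}{2}$ ($Q{\left(J,v \right)} = \frac{\left(J - 5\right) J}{2} = \frac{\left(-5 + J\right) J}{2} = \frac{J \left(-5 + J\right)}{2}$)
$c{\left(B \right)} = 190$
$c{\left(Q{\left(-10,-10 \right)} \right)} - 37085 = 190 - 37085 = -36895$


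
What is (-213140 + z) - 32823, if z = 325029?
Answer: 79066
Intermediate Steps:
(-213140 + z) - 32823 = (-213140 + 325029) - 32823 = 111889 - 32823 = 79066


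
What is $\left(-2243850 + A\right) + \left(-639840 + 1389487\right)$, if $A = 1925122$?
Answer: $430919$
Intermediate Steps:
$\left(-2243850 + A\right) + \left(-639840 + 1389487\right) = \left(-2243850 + 1925122\right) + \left(-639840 + 1389487\right) = -318728 + 749647 = 430919$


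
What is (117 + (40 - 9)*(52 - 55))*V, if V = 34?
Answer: 816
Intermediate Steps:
(117 + (40 - 9)*(52 - 55))*V = (117 + (40 - 9)*(52 - 55))*34 = (117 + 31*(-3))*34 = (117 - 93)*34 = 24*34 = 816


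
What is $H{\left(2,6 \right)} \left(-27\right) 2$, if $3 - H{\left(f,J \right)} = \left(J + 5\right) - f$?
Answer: $324$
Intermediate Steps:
$H{\left(f,J \right)} = -2 + f - J$ ($H{\left(f,J \right)} = 3 - \left(\left(J + 5\right) - f\right) = 3 - \left(\left(5 + J\right) - f\right) = 3 - \left(5 + J - f\right) = -2 + f - J$)
$H{\left(2,6 \right)} \left(-27\right) 2 = \left(-2 + 2 - 6\right) \left(-27\right) 2 = \left(-6\right) \left(-27\right) 2 = 162 \cdot 2 = 324$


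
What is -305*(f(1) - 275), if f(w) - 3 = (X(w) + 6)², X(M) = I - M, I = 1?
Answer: 71980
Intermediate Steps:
X(M) = 1 - M
f(w) = 3 + (7 - w)² (f(w) = 3 + ((1 - w) + 6)² = 3 + (7 - w)²)
-305*(f(1) - 275) = -305*((3 + (-7 + 1)²) - 275) = -305*((3 + (-6)²) - 275) = -305*((3 + 36) - 275) = -305*(39 - 275) = -305*(-236) = 71980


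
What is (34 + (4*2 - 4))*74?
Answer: 2812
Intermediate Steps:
(34 + (4*2 - 4))*74 = (34 + (8 - 4))*74 = (34 + 4)*74 = 38*74 = 2812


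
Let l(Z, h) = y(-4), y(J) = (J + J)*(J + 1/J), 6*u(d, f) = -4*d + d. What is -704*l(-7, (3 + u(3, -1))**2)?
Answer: -23936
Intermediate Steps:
u(d, f) = -d/2 (u(d, f) = (-4*d + d)/6 = (-3*d)/6 = -d/2)
y(J) = 2*J*(J + 1/J) (y(J) = (2*J)*(J + 1/J) = 2*J*(J + 1/J))
l(Z, h) = 34 (l(Z, h) = 2 + 2*(-4)**2 = 2 + 2*16 = 2 + 32 = 34)
-704*l(-7, (3 + u(3, -1))**2) = -704*34 = -23936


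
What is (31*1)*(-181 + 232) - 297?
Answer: 1284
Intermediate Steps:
(31*1)*(-181 + 232) - 297 = 31*51 - 297 = 1581 - 297 = 1284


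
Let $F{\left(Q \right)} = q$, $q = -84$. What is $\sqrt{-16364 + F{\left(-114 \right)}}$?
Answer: $8 i \sqrt{257} \approx 128.25 i$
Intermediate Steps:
$F{\left(Q \right)} = -84$
$\sqrt{-16364 + F{\left(-114 \right)}} = \sqrt{-16364 - 84} = \sqrt{-16448} = 8 i \sqrt{257}$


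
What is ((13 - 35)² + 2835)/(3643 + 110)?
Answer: 3319/3753 ≈ 0.88436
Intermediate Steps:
((13 - 35)² + 2835)/(3643 + 110) = ((-22)² + 2835)/3753 = (484 + 2835)*(1/3753) = 3319*(1/3753) = 3319/3753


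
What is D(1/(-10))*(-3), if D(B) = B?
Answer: 3/10 ≈ 0.30000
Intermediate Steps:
D(1/(-10))*(-3) = -3/(-10) = -⅒*(-3) = 3/10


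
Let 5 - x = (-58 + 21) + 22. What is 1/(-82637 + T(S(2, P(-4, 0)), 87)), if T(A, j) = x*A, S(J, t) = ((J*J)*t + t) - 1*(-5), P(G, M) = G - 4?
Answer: -1/83337 ≈ -1.1999e-5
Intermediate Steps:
P(G, M) = -4 + G
x = 20 (x = 5 - ((-58 + 21) + 22) = 5 - (-37 + 22) = 5 - 1*(-15) = 5 + 15 = 20)
S(J, t) = 5 + t + t*J² (S(J, t) = (J²*t + t) + 5 = (t*J² + t) + 5 = (t + t*J²) + 5 = 5 + t + t*J²)
T(A, j) = 20*A
1/(-82637 + T(S(2, P(-4, 0)), 87)) = 1/(-82637 + 20*(5 + (-4 - 4) + (-4 - 4)*2²)) = 1/(-82637 + 20*(5 - 8 - 8*4)) = 1/(-82637 + 20*(5 - 8 - 32)) = 1/(-82637 + 20*(-35)) = 1/(-82637 - 700) = 1/(-83337) = -1/83337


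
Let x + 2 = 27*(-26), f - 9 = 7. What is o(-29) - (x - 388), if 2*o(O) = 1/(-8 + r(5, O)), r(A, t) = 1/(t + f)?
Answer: 229307/210 ≈ 1091.9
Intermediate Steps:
f = 16 (f = 9 + 7 = 16)
r(A, t) = 1/(16 + t) (r(A, t) = 1/(t + 16) = 1/(16 + t))
x = -704 (x = -2 + 27*(-26) = -2 - 702 = -704)
o(O) = 1/(2*(-8 + 1/(16 + O)))
o(-29) - (x - 388) = (-16 - 1*(-29))/(2*(127 + 8*(-29))) - (-704 - 388) = (-16 + 29)/(2*(127 - 232)) - 1*(-1092) = (1/2)*13/(-105) + 1092 = (1/2)*(-1/105)*13 + 1092 = -13/210 + 1092 = 229307/210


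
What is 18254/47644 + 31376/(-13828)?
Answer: -155307729/82352654 ≈ -1.8859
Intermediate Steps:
18254/47644 + 31376/(-13828) = 18254*(1/47644) + 31376*(-1/13828) = 9127/23822 - 7844/3457 = -155307729/82352654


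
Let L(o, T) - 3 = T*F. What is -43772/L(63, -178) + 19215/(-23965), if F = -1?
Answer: -210494779/867533 ≈ -242.64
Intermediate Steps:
L(o, T) = 3 - T (L(o, T) = 3 + T*(-1) = 3 - T)
-43772/L(63, -178) + 19215/(-23965) = -43772/(3 - 1*(-178)) + 19215/(-23965) = -43772/(3 + 178) + 19215*(-1/23965) = -43772/181 - 3843/4793 = -210494779/867533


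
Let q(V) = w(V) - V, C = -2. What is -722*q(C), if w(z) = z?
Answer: 0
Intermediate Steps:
q(V) = 0 (q(V) = V - V = 0)
-722*q(C) = -722*0 = 0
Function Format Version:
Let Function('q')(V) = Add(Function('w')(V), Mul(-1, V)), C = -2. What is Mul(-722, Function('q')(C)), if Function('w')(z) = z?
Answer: 0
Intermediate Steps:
Function('q')(V) = 0 (Function('q')(V) = Add(V, Mul(-1, V)) = 0)
Mul(-722, Function('q')(C)) = Mul(-722, 0) = 0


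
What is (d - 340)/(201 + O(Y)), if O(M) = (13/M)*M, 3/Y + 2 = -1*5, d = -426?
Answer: -383/107 ≈ -3.5794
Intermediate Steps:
Y = -3/7 (Y = 3/(-2 - 1*5) = 3/(-2 - 5) = 3/(-7) = 3*(-1/7) = -3/7 ≈ -0.42857)
O(M) = 13
(d - 340)/(201 + O(Y)) = (-426 - 340)/(201 + 13) = -766/214 = -766*1/214 = -383/107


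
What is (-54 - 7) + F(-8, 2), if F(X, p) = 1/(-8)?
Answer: -489/8 ≈ -61.125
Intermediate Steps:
F(X, p) = -⅛
(-54 - 7) + F(-8, 2) = (-54 - 7) - ⅛ = -61 - ⅛ = -489/8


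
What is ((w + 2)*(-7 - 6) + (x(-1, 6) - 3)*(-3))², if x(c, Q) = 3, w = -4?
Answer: 676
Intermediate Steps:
((w + 2)*(-7 - 6) + (x(-1, 6) - 3)*(-3))² = ((-4 + 2)*(-7 - 6) + (3 - 3)*(-3))² = (-2*(-13) + 0*(-3))² = (26 + 0)² = 26² = 676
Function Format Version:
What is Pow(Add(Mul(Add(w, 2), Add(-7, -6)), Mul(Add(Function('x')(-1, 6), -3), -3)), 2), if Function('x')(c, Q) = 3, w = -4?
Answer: 676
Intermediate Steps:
Pow(Add(Mul(Add(w, 2), Add(-7, -6)), Mul(Add(Function('x')(-1, 6), -3), -3)), 2) = Pow(Add(Mul(Add(-4, 2), Add(-7, -6)), Mul(Add(3, -3), -3)), 2) = Pow(Add(Mul(-2, -13), Mul(0, -3)), 2) = Pow(Add(26, 0), 2) = Pow(26, 2) = 676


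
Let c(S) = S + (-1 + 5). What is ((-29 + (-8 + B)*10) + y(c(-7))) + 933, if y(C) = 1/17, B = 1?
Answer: 14179/17 ≈ 834.06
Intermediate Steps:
c(S) = 4 + S (c(S) = S + 4 = 4 + S)
y(C) = 1/17
((-29 + (-8 + B)*10) + y(c(-7))) + 933 = ((-29 + (-8 + 1)*10) + 1/17) + 933 = ((-29 - 7*10) + 1/17) + 933 = ((-29 - 70) + 1/17) + 933 = (-99 + 1/17) + 933 = -1682/17 + 933 = 14179/17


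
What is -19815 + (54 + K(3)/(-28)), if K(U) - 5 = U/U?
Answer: -276657/14 ≈ -19761.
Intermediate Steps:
K(U) = 6 (K(U) = 5 + U/U = 5 + 1 = 6)
-19815 + (54 + K(3)/(-28)) = -19815 + (54 + 6/(-28)) = -19815 + (54 - 1/28*6) = -19815 + (54 - 3/14) = -19815 + 753/14 = -276657/14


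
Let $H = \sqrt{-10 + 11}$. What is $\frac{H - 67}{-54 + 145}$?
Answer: $- \frac{66}{91} \approx -0.72528$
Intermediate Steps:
$H = 1$ ($H = \sqrt{1} = 1$)
$\frac{H - 67}{-54 + 145} = \frac{1 - 67}{-54 + 145} = - \frac{66}{91}$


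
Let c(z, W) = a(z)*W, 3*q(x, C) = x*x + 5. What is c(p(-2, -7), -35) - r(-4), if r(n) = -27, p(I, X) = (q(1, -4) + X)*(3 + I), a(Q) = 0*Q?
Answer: 27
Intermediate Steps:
q(x, C) = 5/3 + x²/3 (q(x, C) = (x*x + 5)/3 = (x² + 5)/3 = (5 + x²)/3 = 5/3 + x²/3)
a(Q) = 0
p(I, X) = (2 + X)*(3 + I) (p(I, X) = ((5/3 + (⅓)*1²) + X)*(3 + I) = ((5/3 + (⅓)*1) + X)*(3 + I) = ((5/3 + ⅓) + X)*(3 + I) = (2 + X)*(3 + I))
c(z, W) = 0 (c(z, W) = 0*W = 0)
c(p(-2, -7), -35) - r(-4) = 0 - 1*(-27) = 0 + 27 = 27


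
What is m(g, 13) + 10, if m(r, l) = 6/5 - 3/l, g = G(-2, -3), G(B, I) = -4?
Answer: 713/65 ≈ 10.969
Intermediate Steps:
g = -4
m(r, l) = 6/5 - 3/l (m(r, l) = 6*(⅕) - 3/l = 6/5 - 3/l)
m(g, 13) + 10 = (6/5 - 3/13) + 10 = 63/65 + 10 = 713/65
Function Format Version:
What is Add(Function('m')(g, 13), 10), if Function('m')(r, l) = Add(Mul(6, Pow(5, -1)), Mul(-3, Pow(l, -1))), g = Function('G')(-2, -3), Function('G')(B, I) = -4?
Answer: Rational(713, 65) ≈ 10.969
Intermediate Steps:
g = -4
Function('m')(r, l) = Add(Rational(6, 5), Mul(-3, Pow(l, -1))) (Function('m')(r, l) = Add(Mul(6, Rational(1, 5)), Mul(-3, Pow(l, -1))) = Add(Rational(6, 5), Mul(-3, Pow(l, -1))))
Add(Function('m')(g, 13), 10) = Add(Add(Rational(6, 5), Mul(-3, Pow(13, -1))), 10) = Add(Add(Rational(6, 5), Mul(-3, Rational(1, 13))), 10) = Add(Add(Rational(6, 5), Rational(-3, 13)), 10) = Add(Rational(63, 65), 10) = Rational(713, 65)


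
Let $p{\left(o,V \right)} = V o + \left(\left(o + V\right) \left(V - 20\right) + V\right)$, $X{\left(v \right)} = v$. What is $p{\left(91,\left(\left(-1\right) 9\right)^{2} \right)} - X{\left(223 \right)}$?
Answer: $17721$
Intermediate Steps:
$p{\left(o,V \right)} = V + V o + \left(-20 + V\right) \left(V + o\right)$ ($p{\left(o,V \right)} = V o + \left(\left(V + o\right) \left(-20 + V\right) + V\right) = V o + \left(\left(-20 + V\right) \left(V + o\right) + V\right) = V o + \left(V + \left(-20 + V\right) \left(V + o\right)\right) = V + V o + \left(-20 + V\right) \left(V + o\right)$)
$p{\left(91,\left(\left(-1\right) 9\right)^{2} \right)} - X{\left(223 \right)} = \left(\left(\left(\left(-1\right) 9\right)^{2}\right)^{2} - 1820 - 19 \left(\left(-1\right) 9\right)^{2} + 2 \left(\left(-1\right) 9\right)^{2} \cdot 91\right) - 223 = \left(\left(\left(-9\right)^{2}\right)^{2} - 1820 - 19 \left(-9\right)^{2} + 2 \left(-9\right)^{2} \cdot 91\right) - 223 = \left(81^{2} - 1820 - 1539 + 2 \cdot 81 \cdot 91\right) - 223 = \left(6561 - 1820 - 1539 + 14742\right) - 223 = 17944 - 223 = 17721$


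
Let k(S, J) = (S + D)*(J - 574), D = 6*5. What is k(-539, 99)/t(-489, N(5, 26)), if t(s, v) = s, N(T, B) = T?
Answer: -241775/489 ≈ -494.43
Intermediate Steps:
D = 30
k(S, J) = (-574 + J)*(30 + S) (k(S, J) = (S + 30)*(J - 574) = (30 + S)*(-574 + J) = (-574 + J)*(30 + S))
k(-539, 99)/t(-489, N(5, 26)) = (-17220 - 574*(-539) + 30*99 + 99*(-539))/(-489) = (-17220 + 309386 + 2970 - 53361)*(-1/489) = 241775*(-1/489) = -241775/489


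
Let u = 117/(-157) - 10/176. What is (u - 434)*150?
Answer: -450541875/6908 ≈ -65220.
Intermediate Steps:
u = -11081/13816 (u = 117*(-1/157) - 10*1/176 = -117/157 - 5/88 = -11081/13816 ≈ -0.80204)
(u - 434)*150 = (-11081/13816 - 434)*150 = -6007225/13816*150 = -450541875/6908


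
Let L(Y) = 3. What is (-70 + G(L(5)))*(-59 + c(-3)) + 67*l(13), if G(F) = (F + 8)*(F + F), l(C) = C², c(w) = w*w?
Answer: 11523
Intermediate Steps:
c(w) = w²
G(F) = 2*F*(8 + F) (G(F) = (8 + F)*(2*F) = 2*F*(8 + F))
(-70 + G(L(5)))*(-59 + c(-3)) + 67*l(13) = (-70 + 2*3*(8 + 3))*(-59 + (-3)²) + 67*13² = (-70 + 2*3*11)*(-59 + 9) + 67*169 = (-70 + 66)*(-50) + 11323 = -4*(-50) + 11323 = 200 + 11323 = 11523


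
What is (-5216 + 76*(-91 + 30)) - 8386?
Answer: -18238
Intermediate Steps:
(-5216 + 76*(-91 + 30)) - 8386 = (-5216 + 76*(-61)) - 8386 = (-5216 - 4636) - 8386 = -9852 - 8386 = -18238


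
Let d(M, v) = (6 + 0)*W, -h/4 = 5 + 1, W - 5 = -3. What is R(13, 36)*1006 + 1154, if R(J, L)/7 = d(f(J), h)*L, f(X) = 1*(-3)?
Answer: 3043298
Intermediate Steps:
W = 2 (W = 5 - 3 = 2)
f(X) = -3
h = -24 (h = -4*(5 + 1) = -4*6 = -24)
d(M, v) = 12 (d(M, v) = (6 + 0)*2 = 6*2 = 12)
R(J, L) = 84*L (R(J, L) = 7*(12*L) = 84*L)
R(13, 36)*1006 + 1154 = (84*36)*1006 + 1154 = 3024*1006 + 1154 = 3042144 + 1154 = 3043298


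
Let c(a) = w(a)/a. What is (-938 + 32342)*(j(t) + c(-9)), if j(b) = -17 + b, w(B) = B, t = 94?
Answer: 2449512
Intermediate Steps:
c(a) = 1 (c(a) = a/a = 1)
(-938 + 32342)*(j(t) + c(-9)) = (-938 + 32342)*((-17 + 94) + 1) = 31404*(77 + 1) = 31404*78 = 2449512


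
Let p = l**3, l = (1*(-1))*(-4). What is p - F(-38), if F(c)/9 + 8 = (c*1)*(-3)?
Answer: -890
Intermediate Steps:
F(c) = -72 - 27*c (F(c) = -72 + 9*((c*1)*(-3)) = -72 + 9*(c*(-3)) = -72 + 9*(-3*c) = -72 - 27*c)
l = 4 (l = -1*(-4) = 4)
p = 64 (p = 4**3 = 64)
p - F(-38) = 64 - (-72 - 27*(-38)) = 64 - (-72 + 1026) = 64 - 1*954 = 64 - 954 = -890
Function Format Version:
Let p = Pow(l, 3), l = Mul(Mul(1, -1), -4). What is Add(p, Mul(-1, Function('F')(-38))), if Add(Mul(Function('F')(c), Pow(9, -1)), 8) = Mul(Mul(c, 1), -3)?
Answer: -890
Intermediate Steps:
Function('F')(c) = Add(-72, Mul(-27, c)) (Function('F')(c) = Add(-72, Mul(9, Mul(Mul(c, 1), -3))) = Add(-72, Mul(9, Mul(c, -3))) = Add(-72, Mul(9, Mul(-3, c))) = Add(-72, Mul(-27, c)))
l = 4 (l = Mul(-1, -4) = 4)
p = 64 (p = Pow(4, 3) = 64)
Add(p, Mul(-1, Function('F')(-38))) = Add(64, Mul(-1, Add(-72, Mul(-27, -38)))) = Add(64, Mul(-1, Add(-72, 1026))) = Add(64, Mul(-1, 954)) = Add(64, -954) = -890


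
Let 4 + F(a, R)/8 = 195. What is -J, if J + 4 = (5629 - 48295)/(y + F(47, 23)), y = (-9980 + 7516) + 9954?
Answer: 13123/1503 ≈ 8.7312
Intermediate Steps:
F(a, R) = 1528 (F(a, R) = -32 + 8*195 = -32 + 1560 = 1528)
y = 7490 (y = -2464 + 9954 = 7490)
J = -13123/1503 (J = -4 + (5629 - 48295)/(7490 + 1528) = -4 - 42666/9018 = -4 - 42666*1/9018 = -4 - 7111/1503 = -13123/1503 ≈ -8.7312)
-J = -1*(-13123/1503) = 13123/1503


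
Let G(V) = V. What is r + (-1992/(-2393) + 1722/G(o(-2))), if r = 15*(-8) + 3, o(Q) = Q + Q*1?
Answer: -2616351/4786 ≈ -546.67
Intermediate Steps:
o(Q) = 2*Q (o(Q) = Q + Q = 2*Q)
r = -117 (r = -120 + 3 = -117)
r + (-1992/(-2393) + 1722/G(o(-2))) = -117 + (-1992/(-2393) + 1722/((2*(-2)))) = -117 + (-1992*(-1/2393) + 1722/(-4)) = -117 + (1992/2393 + 1722*(-¼)) = -117 + (1992/2393 - 861/2) = -117 - 2056389/4786 = -2616351/4786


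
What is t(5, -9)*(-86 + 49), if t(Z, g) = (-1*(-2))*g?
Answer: 666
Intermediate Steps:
t(Z, g) = 2*g
t(5, -9)*(-86 + 49) = (2*(-9))*(-86 + 49) = -18*(-37) = 666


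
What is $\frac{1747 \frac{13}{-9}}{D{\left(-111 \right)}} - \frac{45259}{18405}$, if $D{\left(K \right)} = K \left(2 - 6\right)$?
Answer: $- \frac{66538991}{8171820} \approx -8.1425$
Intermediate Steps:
$D{\left(K \right)} = - 4 K$ ($D{\left(K \right)} = K \left(-4\right) = - 4 K$)
$\frac{1747 \frac{13}{-9}}{D{\left(-111 \right)}} - \frac{45259}{18405} = \frac{1747 \frac{13}{-9}}{\left(-4\right) \left(-111\right)} - \frac{45259}{18405} = \frac{1747 \cdot 13 \left(- \frac{1}{9}\right)}{444} - \frac{45259}{18405} = 1747 \left(- \frac{13}{9}\right) \frac{1}{444} - \frac{45259}{18405} = \left(- \frac{22711}{9}\right) \frac{1}{444} - \frac{45259}{18405} = - \frac{22711}{3996} - \frac{45259}{18405} = - \frac{66538991}{8171820}$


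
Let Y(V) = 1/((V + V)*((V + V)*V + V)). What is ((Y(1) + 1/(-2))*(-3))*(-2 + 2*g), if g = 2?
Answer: 2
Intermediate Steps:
Y(V) = 1/(2*V*(V + 2*V²)) (Y(V) = 1/(((2*V))*((2*V)*V + V)) = (1/(2*V))/(2*V² + V) = (1/(2*V))/(V + 2*V²) = 1/(2*V*(V + 2*V²)))
((Y(1) + 1/(-2))*(-3))*(-2 + 2*g) = (((½)/(1²*(1 + 2*1)) + 1/(-2))*(-3))*(-2 + 2*2) = (((½)*1/(1 + 2) - ½)*(-3))*(-2 + 4) = (((½)*1/3 - ½)*(-3))*2 = (((½)*1*(⅓) - ½)*(-3))*2 = ((⅙ - ½)*(-3))*2 = -⅓*(-3)*2 = 1*2 = 2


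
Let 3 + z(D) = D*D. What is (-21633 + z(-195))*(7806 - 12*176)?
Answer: 93318966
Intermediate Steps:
z(D) = -3 + D**2 (z(D) = -3 + D*D = -3 + D**2)
(-21633 + z(-195))*(7806 - 12*176) = (-21633 + (-3 + (-195)**2))*(7806 - 12*176) = (-21633 + (-3 + 38025))*(7806 - 2112) = (-21633 + 38022)*5694 = 16389*5694 = 93318966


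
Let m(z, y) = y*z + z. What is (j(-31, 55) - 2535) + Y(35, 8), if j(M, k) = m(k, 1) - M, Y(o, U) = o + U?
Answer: -2351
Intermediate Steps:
Y(o, U) = U + o
m(z, y) = z + y*z
j(M, k) = -M + 2*k (j(M, k) = k*(1 + 1) - M = k*2 - M = 2*k - M = -M + 2*k)
(j(-31, 55) - 2535) + Y(35, 8) = ((-1*(-31) + 2*55) - 2535) + (8 + 35) = ((31 + 110) - 2535) + 43 = (141 - 2535) + 43 = -2394 + 43 = -2351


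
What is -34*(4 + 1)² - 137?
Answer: -987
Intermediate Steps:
-34*(4 + 1)² - 137 = -34*5² - 137 = -34*25 - 137 = -850 - 137 = -987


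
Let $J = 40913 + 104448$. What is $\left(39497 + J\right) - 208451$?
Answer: $-23593$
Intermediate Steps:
$J = 145361$
$\left(39497 + J\right) - 208451 = \left(39497 + 145361\right) - 208451 = 184858 - 208451 = -23593$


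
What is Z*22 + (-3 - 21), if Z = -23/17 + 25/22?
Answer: -489/17 ≈ -28.765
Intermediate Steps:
Z = -81/374 (Z = -23*1/17 + 25*(1/22) = -23/17 + 25/22 = -81/374 ≈ -0.21658)
Z*22 + (-3 - 21) = -81/374*22 + (-3 - 21) = -81/17 - 24 = -489/17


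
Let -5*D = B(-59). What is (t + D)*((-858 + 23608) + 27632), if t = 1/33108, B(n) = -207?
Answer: 57547672317/27590 ≈ 2.0858e+6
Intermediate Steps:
D = 207/5 (D = -⅕*(-207) = 207/5 ≈ 41.400)
t = 1/33108 ≈ 3.0204e-5
(t + D)*((-858 + 23608) + 27632) = (1/33108 + 207/5)*((-858 + 23608) + 27632) = 6853361*(22750 + 27632)/165540 = (6853361/165540)*50382 = 57547672317/27590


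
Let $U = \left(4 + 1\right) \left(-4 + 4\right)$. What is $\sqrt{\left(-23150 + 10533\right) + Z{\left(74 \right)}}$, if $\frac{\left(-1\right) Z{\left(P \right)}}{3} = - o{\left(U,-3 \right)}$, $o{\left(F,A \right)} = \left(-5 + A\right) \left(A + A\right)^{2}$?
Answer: $i \sqrt{13481} \approx 116.11 i$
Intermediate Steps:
$U = 0$ ($U = 5 \cdot 0 = 0$)
$o{\left(F,A \right)} = 4 A^{2} \left(-5 + A\right)$ ($o{\left(F,A \right)} = \left(-5 + A\right) \left(2 A\right)^{2} = \left(-5 + A\right) 4 A^{2} = 4 A^{2} \left(-5 + A\right)$)
$Z{\left(P \right)} = -864$ ($Z{\left(P \right)} = - 3 \left(- 4 \left(-3\right)^{2} \left(-5 - 3\right)\right) = - 3 \left(- 4 \cdot 9 \left(-8\right)\right) = - 3 \left(\left(-1\right) \left(-288\right)\right) = \left(-3\right) 288 = -864$)
$\sqrt{\left(-23150 + 10533\right) + Z{\left(74 \right)}} = \sqrt{\left(-23150 + 10533\right) - 864} = \sqrt{-12617 - 864} = \sqrt{-13481} = i \sqrt{13481}$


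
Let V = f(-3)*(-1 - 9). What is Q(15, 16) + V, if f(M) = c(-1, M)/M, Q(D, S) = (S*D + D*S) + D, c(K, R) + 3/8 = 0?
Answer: 1975/4 ≈ 493.75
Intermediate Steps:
c(K, R) = -3/8 (c(K, R) = -3/8 + 0 = -3/8)
Q(D, S) = D + 2*D*S (Q(D, S) = (D*S + D*S) + D = 2*D*S + D = D + 2*D*S)
f(M) = -3/(8*M)
V = -5/4 (V = (-3/8/(-3))*(-1 - 9) = -3/8*(-⅓)*(-10) = (⅛)*(-10) = -5/4 ≈ -1.2500)
Q(15, 16) + V = 15*(1 + 2*16) - 5/4 = 15*(1 + 32) - 5/4 = 15*33 - 5/4 = 495 - 5/4 = 1975/4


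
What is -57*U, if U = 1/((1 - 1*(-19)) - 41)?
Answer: 19/7 ≈ 2.7143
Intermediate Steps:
U = -1/21 (U = 1/((1 + 19) - 41) = 1/(20 - 41) = 1/(-21) = -1/21 ≈ -0.047619)
-57*U = -57*(-1/21) = 19/7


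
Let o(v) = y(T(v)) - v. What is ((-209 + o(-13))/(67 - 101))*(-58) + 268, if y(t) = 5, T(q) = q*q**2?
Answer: -983/17 ≈ -57.824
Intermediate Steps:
T(q) = q**3
o(v) = 5 - v
((-209 + o(-13))/(67 - 101))*(-58) + 268 = ((-209 + (5 - 1*(-13)))/(67 - 101))*(-58) + 268 = ((-209 + (5 + 13))/(-34))*(-58) + 268 = ((-209 + 18)*(-1/34))*(-58) + 268 = -191*(-1/34)*(-58) + 268 = (191/34)*(-58) + 268 = -5539/17 + 268 = -983/17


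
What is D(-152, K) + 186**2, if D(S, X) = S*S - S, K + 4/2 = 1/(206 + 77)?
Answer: 57852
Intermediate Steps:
K = -565/283 (K = -2 + 1/(206 + 77) = -2 + 1/283 = -565/283 ≈ -1.9965)
D(S, X) = S**2 - S
D(-152, K) + 186**2 = -152*(-1 - 152) + 186**2 = -152*(-153) + 34596 = 23256 + 34596 = 57852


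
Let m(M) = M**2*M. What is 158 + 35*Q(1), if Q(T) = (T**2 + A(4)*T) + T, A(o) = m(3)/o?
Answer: 1857/4 ≈ 464.25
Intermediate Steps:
m(M) = M**3
A(o) = 27/o (A(o) = 3**3/o = 27/o)
Q(T) = T**2 + 31*T/4 (Q(T) = (T**2 + (27/4)*T) + T = (T**2 + (27*(1/4))*T) + T = (T**2 + 27*T/4) + T = T**2 + 31*T/4)
158 + 35*Q(1) = 158 + 35*((1/4)*1*(31 + 4*1)) = 158 + 35*((1/4)*1*(31 + 4)) = 158 + 35*((1/4)*1*35) = 158 + 35*(35/4) = 158 + 1225/4 = 1857/4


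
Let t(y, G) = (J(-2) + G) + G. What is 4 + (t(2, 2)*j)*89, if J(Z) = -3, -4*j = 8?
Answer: -174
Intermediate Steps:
j = -2 (j = -¼*8 = -2)
t(y, G) = -3 + 2*G (t(y, G) = (-3 + G) + G = -3 + 2*G)
4 + (t(2, 2)*j)*89 = 4 + ((-3 + 2*2)*(-2))*89 = 4 + ((-3 + 4)*(-2))*89 = 4 + (1*(-2))*89 = 4 - 2*89 = 4 - 178 = -174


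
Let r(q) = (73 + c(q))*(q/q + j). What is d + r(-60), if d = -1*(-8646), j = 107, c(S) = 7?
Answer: 17286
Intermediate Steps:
d = 8646
r(q) = 8640 (r(q) = (73 + 7)*(q/q + 107) = 80*(1 + 107) = 80*108 = 8640)
d + r(-60) = 8646 + 8640 = 17286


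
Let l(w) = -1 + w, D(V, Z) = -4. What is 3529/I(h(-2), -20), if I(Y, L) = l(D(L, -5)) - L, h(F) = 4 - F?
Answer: 3529/15 ≈ 235.27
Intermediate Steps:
I(Y, L) = -5 - L (I(Y, L) = (-1 - 4) - L = -5 - L)
3529/I(h(-2), -20) = 3529/(-5 - 1*(-20)) = 3529/(-5 + 20) = 3529/15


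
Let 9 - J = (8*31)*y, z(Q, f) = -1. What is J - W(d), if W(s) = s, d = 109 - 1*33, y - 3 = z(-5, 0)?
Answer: -563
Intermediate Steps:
y = 2 (y = 3 - 1 = 2)
d = 76 (d = 109 - 33 = 76)
J = -487 (J = 9 - 8*31*2 = 9 - 248*2 = 9 - 1*496 = 9 - 496 = -487)
J - W(d) = -487 - 1*76 = -487 - 76 = -563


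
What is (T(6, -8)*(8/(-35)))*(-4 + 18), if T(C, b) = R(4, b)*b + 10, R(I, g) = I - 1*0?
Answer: 352/5 ≈ 70.400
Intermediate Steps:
R(I, g) = I (R(I, g) = I + 0 = I)
T(C, b) = 10 + 4*b (T(C, b) = 4*b + 10 = 10 + 4*b)
(T(6, -8)*(8/(-35)))*(-4 + 18) = ((10 + 4*(-8))*(8/(-35)))*(-4 + 18) = ((10 - 32)*(8*(-1/35)))*14 = -22*(-8/35)*14 = (176/35)*14 = 352/5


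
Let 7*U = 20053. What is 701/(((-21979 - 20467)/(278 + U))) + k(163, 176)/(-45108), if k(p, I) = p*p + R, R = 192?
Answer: -50255374081/957327084 ≈ -52.495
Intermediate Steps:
U = 20053/7 (U = (1/7)*20053 = 20053/7 ≈ 2864.7)
k(p, I) = 192 + p**2 (k(p, I) = p*p + 192 = p**2 + 192 = 192 + p**2)
701/(((-21979 - 20467)/(278 + U))) + k(163, 176)/(-45108) = 701/(((-21979 - 20467)/(278 + 20053/7))) + (192 + 163**2)/(-45108) = 701/((-42446/21999/7)) + (192 + 26569)*(-1/45108) = 701/((-42446*7/21999)) + 26761*(-1/45108) = 701/(-297122/21999) - 3823/6444 = 701*(-21999/297122) - 3823/6444 = -15421299/297122 - 3823/6444 = -50255374081/957327084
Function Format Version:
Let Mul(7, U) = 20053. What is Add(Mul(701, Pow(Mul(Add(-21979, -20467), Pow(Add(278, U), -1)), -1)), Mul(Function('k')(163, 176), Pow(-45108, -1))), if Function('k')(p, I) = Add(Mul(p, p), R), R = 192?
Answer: Rational(-50255374081, 957327084) ≈ -52.495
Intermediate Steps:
U = Rational(20053, 7) (U = Mul(Rational(1, 7), 20053) = Rational(20053, 7) ≈ 2864.7)
Function('k')(p, I) = Add(192, Pow(p, 2)) (Function('k')(p, I) = Add(Mul(p, p), 192) = Add(Pow(p, 2), 192) = Add(192, Pow(p, 2)))
Add(Mul(701, Pow(Mul(Add(-21979, -20467), Pow(Add(278, U), -1)), -1)), Mul(Function('k')(163, 176), Pow(-45108, -1))) = Add(Mul(701, Pow(Mul(Add(-21979, -20467), Pow(Add(278, Rational(20053, 7)), -1)), -1)), Mul(Add(192, Pow(163, 2)), Pow(-45108, -1))) = Add(Mul(701, Pow(Mul(-42446, Pow(Rational(21999, 7), -1)), -1)), Mul(Add(192, 26569), Rational(-1, 45108))) = Add(Mul(701, Pow(Mul(-42446, Rational(7, 21999)), -1)), Mul(26761, Rational(-1, 45108))) = Add(Mul(701, Pow(Rational(-297122, 21999), -1)), Rational(-3823, 6444)) = Add(Mul(701, Rational(-21999, 297122)), Rational(-3823, 6444)) = Add(Rational(-15421299, 297122), Rational(-3823, 6444)) = Rational(-50255374081, 957327084)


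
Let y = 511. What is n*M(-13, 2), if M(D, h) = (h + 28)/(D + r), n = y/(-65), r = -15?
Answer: 219/26 ≈ 8.4231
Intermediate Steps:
n = -511/65 (n = 511/(-65) = 511*(-1/65) = -511/65 ≈ -7.8615)
M(D, h) = (28 + h)/(-15 + D) (M(D, h) = (h + 28)/(D - 15) = (28 + h)/(-15 + D))
n*M(-13, 2) = -511*(28 + 2)/(65*(-15 - 13)) = -511*30/(65*(-28)) = -(-73)*30/260 = -511/65*(-15/14) = 219/26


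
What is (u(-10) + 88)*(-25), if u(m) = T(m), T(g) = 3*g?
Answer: -1450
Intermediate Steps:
u(m) = 3*m
(u(-10) + 88)*(-25) = (3*(-10) + 88)*(-25) = (-30 + 88)*(-25) = 58*(-25) = -1450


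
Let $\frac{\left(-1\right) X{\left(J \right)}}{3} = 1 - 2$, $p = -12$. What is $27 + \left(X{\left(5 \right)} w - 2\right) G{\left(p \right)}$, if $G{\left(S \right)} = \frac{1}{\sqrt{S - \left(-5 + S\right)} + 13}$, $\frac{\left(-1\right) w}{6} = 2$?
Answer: $\frac{1967}{82} + \frac{19 \sqrt{5}}{82} \approx 24.506$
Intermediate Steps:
$w = -12$ ($w = \left(-6\right) 2 = -12$)
$X{\left(J \right)} = 3$ ($X{\left(J \right)} = - 3 \left(1 - 2\right) = \left(-3\right) \left(-1\right) = 3$)
$G{\left(S \right)} = \frac{1}{13 + \sqrt{5}}$ ($G{\left(S \right)} = \frac{1}{\sqrt{5} + 13} = \frac{1}{13 + \sqrt{5}}$)
$27 + \left(X{\left(5 \right)} w - 2\right) G{\left(p \right)} = 27 + \left(3 \left(-12\right) - 2\right) \left(\frac{13}{164} - \frac{\sqrt{5}}{164}\right) = 27 + \left(-36 - 2\right) \left(\frac{13}{164} - \frac{\sqrt{5}}{164}\right) = 27 - 38 \left(\frac{13}{164} - \frac{\sqrt{5}}{164}\right) = 27 - \left(\frac{247}{82} - \frac{19 \sqrt{5}}{82}\right) = \frac{1967}{82} + \frac{19 \sqrt{5}}{82}$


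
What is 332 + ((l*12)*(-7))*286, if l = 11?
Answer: -263932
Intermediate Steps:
332 + ((l*12)*(-7))*286 = 332 + ((11*12)*(-7))*286 = 332 + (132*(-7))*286 = 332 - 924*286 = 332 - 264264 = -263932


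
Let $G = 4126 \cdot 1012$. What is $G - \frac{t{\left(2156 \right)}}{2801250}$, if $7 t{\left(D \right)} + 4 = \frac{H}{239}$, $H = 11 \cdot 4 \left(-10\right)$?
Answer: $\frac{9784250226135698}{2343245625} \approx 4.1755 \cdot 10^{6}$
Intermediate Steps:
$G = 4175512$
$H = -440$ ($H = 44 \left(-10\right) = -440$)
$t{\left(D \right)} = - \frac{1396}{1673}$ ($t{\left(D \right)} = - \frac{4}{7} + \frac{\left(-440\right) \frac{1}{239}}{7} = - \frac{4}{7} + \frac{1}{7} \left(- \frac{440}{239}\right) = - \frac{4}{7} - \frac{440}{1673} = - \frac{1396}{1673}$)
$G - \frac{t{\left(2156 \right)}}{2801250} = 4175512 - - \frac{1396}{1673 \cdot 2801250} = 4175512 - \left(- \frac{1396}{1673}\right) \frac{1}{2801250} = 4175512 - - \frac{698}{2343245625} = 4175512 + \frac{698}{2343245625} = \frac{9784250226135698}{2343245625}$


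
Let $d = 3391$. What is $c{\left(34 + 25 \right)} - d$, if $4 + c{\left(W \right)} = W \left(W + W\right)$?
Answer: $3567$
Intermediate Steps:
$c{\left(W \right)} = -4 + 2 W^{2}$ ($c{\left(W \right)} = -4 + W \left(W + W\right) = -4 + W 2 W = -4 + 2 W^{2}$)
$c{\left(34 + 25 \right)} - d = \left(-4 + 2 \left(34 + 25\right)^{2}\right) - 3391 = \left(-4 + 2 \cdot 59^{2}\right) - 3391 = \left(-4 + 2 \cdot 3481\right) - 3391 = \left(-4 + 6962\right) - 3391 = 6958 - 3391 = 3567$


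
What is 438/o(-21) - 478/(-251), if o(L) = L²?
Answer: 106912/36897 ≈ 2.8976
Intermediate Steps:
438/o(-21) - 478/(-251) = 438/((-21)²) - 478/(-251) = 438/441 - 478*(-1/251) = 438*(1/441) + 478/251 = 146/147 + 478/251 = 106912/36897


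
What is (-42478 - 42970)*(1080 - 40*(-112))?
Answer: -475090880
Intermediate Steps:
(-42478 - 42970)*(1080 - 40*(-112)) = -85448*(1080 + 4480) = -85448*5560 = -475090880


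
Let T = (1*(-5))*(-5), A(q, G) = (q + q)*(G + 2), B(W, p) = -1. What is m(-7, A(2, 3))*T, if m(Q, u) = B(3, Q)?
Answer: -25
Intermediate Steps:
A(q, G) = 2*q*(2 + G) (A(q, G) = (2*q)*(2 + G) = 2*q*(2 + G))
m(Q, u) = -1
T = 25 (T = -5*(-5) = 25)
m(-7, A(2, 3))*T = -1*25 = -25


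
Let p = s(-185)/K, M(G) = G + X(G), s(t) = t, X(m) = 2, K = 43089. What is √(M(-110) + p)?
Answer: I*√200527458933/43089 ≈ 10.393*I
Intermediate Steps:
M(G) = 2 + G (M(G) = G + 2 = 2 + G)
p = -185/43089 ≈ -0.0042934
√(M(-110) + p) = √((2 - 110) - 185/43089) = √(-108 - 185/43089) = √(-4653797/43089) = I*√200527458933/43089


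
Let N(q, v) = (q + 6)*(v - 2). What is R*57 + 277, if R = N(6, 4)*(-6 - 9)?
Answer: -20243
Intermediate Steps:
N(q, v) = (-2 + v)*(6 + q) (N(q, v) = (6 + q)*(-2 + v) = (-2 + v)*(6 + q))
R = -360 (R = (-12 - 2*6 + 6*4 + 6*4)*(-6 - 9) = (-12 - 12 + 24 + 24)*(-15) = 24*(-15) = -360)
R*57 + 277 = -360*57 + 277 = -20520 + 277 = -20243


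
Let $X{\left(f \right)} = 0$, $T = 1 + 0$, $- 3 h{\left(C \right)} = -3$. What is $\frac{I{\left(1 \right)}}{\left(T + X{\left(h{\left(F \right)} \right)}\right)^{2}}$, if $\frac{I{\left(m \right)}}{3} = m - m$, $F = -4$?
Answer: $0$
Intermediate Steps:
$h{\left(C \right)} = 1$ ($h{\left(C \right)} = \left(- \frac{1}{3}\right) \left(-3\right) = 1$)
$I{\left(m \right)} = 0$ ($I{\left(m \right)} = 3 \left(m - m\right) = 3 \cdot 0 = 0$)
$T = 1$
$\frac{I{\left(1 \right)}}{\left(T + X{\left(h{\left(F \right)} \right)}\right)^{2}} = \frac{1}{\left(1 + 0\right)^{2}} \cdot 0 = \frac{1}{1^{2}} \cdot 0 = 1^{-1} \cdot 0 = 1 \cdot 0 = 0$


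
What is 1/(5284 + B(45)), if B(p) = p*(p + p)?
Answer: 1/9334 ≈ 0.00010714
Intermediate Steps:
B(p) = 2*p² (B(p) = p*(2*p) = 2*p²)
1/(5284 + B(45)) = 1/(5284 + 2*45²) = 1/(5284 + 2*2025) = 1/(5284 + 4050) = 1/9334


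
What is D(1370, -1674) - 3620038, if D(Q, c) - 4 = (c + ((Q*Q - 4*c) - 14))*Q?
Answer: 2574593926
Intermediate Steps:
D(Q, c) = 4 + Q*(-14 + Q² - 3*c) (D(Q, c) = 4 + (c + ((Q*Q - 4*c) - 14))*Q = 4 + (c + ((Q² - 4*c) - 14))*Q = 4 + (c + (-14 + Q² - 4*c))*Q = 4 + (-14 + Q² - 3*c)*Q = 4 + Q*(-14 + Q² - 3*c))
D(1370, -1674) - 3620038 = (4 + 1370³ - 14*1370 - 3*1370*(-1674)) - 3620038 = (4 + 2571353000 - 19180 + 6880140) - 3620038 = 2578213964 - 3620038 = 2574593926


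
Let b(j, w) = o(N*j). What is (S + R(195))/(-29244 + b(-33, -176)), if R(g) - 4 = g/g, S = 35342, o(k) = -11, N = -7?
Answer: -35347/29255 ≈ -1.2082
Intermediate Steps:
b(j, w) = -11
R(g) = 5 (R(g) = 4 + g/g = 4 + 1 = 5)
(S + R(195))/(-29244 + b(-33, -176)) = (35342 + 5)/(-29244 - 11) = 35347/(-29255) = 35347*(-1/29255) = -35347/29255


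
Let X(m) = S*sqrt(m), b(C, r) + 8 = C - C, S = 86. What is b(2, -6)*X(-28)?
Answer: -1376*I*sqrt(7) ≈ -3640.6*I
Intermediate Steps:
b(C, r) = -8 (b(C, r) = -8 + (C - C) = -8 + 0 = -8)
X(m) = 86*sqrt(m)
b(2, -6)*X(-28) = -688*sqrt(-28) = -688*2*I*sqrt(7) = -1376*I*sqrt(7)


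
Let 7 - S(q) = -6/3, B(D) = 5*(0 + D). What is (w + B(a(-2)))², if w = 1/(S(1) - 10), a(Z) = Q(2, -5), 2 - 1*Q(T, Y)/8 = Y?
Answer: 77841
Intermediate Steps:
Q(T, Y) = 16 - 8*Y
a(Z) = 56 (a(Z) = 16 - 8*(-5) = 16 + 40 = 56)
B(D) = 5*D
S(q) = 9 (S(q) = 7 - (-6)/3 = 7 - 1*(-2) = 7 + 2 = 9)
w = -1 (w = 1/(9 - 10) = 1/(-1) = -1)
(w + B(a(-2)))² = (-1 + 5*56)² = (-1 + 280)² = 279² = 77841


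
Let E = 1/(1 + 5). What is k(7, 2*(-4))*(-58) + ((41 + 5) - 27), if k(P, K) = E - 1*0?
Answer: 28/3 ≈ 9.3333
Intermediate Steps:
E = ⅙ (E = 1/6 = ⅙ ≈ 0.16667)
k(P, K) = ⅙ (k(P, K) = ⅙ - 1*0 = ⅙ + 0 = ⅙)
k(7, 2*(-4))*(-58) + ((41 + 5) - 27) = (⅙)*(-58) + ((41 + 5) - 27) = -29/3 + (46 - 27) = -29/3 + 19 = 28/3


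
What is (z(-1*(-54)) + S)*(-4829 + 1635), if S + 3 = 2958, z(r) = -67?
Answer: -9224272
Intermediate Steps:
S = 2955 (S = -3 + 2958 = 2955)
(z(-1*(-54)) + S)*(-4829 + 1635) = (-67 + 2955)*(-4829 + 1635) = 2888*(-3194) = -9224272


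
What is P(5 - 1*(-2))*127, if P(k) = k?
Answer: 889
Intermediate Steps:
P(5 - 1*(-2))*127 = (5 - 1*(-2))*127 = (5 + 2)*127 = 7*127 = 889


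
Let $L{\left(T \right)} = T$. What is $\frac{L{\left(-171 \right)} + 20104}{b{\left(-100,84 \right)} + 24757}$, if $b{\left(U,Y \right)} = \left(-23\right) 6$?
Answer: $\frac{19933}{24619} \approx 0.80966$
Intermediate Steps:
$b{\left(U,Y \right)} = -138$
$\frac{L{\left(-171 \right)} + 20104}{b{\left(-100,84 \right)} + 24757} = \frac{-171 + 20104}{-138 + 24757} = \frac{19933}{24619}$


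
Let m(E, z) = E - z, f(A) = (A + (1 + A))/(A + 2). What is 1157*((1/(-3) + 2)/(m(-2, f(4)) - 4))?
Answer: -2314/9 ≈ -257.11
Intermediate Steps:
f(A) = (1 + 2*A)/(2 + A)
1157*((1/(-3) + 2)/(m(-2, f(4)) - 4)) = 1157*((1/(-3) + 2)/((-2 - (1 + 2*4)/(2 + 4)) - 4)) = 1157*((-⅓ + 2)/((-2 - (1 + 8)/6) - 4)) = 1157*(5/(3*((-2 - 9/6) - 4))) = 1157*(5/(3*((-2 - 1*3/2) - 4))) = 1157*(5/(3*((-2 - 3/2) - 4))) = 1157*(5/(3*(-7/2 - 4))) = 1157*(5/(3*(-15/2))) = 1157*((5/3)*(-2/15)) = 1157*(-2/9) = -2314/9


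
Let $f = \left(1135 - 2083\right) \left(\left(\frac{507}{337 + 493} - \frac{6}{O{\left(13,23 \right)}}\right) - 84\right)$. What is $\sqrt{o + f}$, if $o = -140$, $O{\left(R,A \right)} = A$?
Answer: $\frac{\sqrt{7212052582570}}{9545} \approx 281.35$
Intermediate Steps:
$f = \frac{756920646}{9545}$ ($f = \left(1135 - 2083\right) \left(\left(\frac{507}{337 + 493} - \frac{6}{23}\right) - 84\right) = - 948 \left(\left(\frac{507}{830} - \frac{6}{23}\right) - 84\right) = - 948 \left(\frac{6681}{19090} - 84\right) = \left(-948\right) \left(- \frac{1596879}{19090}\right) = \frac{756920646}{9545} \approx 79300.0$)
$\sqrt{o + f} = \sqrt{-140 + \frac{756920646}{9545}} = \sqrt{\frac{755584346}{9545}} = \frac{\sqrt{7212052582570}}{9545}$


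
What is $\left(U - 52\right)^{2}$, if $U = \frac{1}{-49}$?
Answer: $\frac{6497401}{2401} \approx 2706.1$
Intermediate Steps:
$U = - \frac{1}{49} \approx -0.020408$
$\left(U - 52\right)^{2} = \left(- \frac{1}{49} - 52\right)^{2} = \left(- \frac{2549}{49}\right)^{2} = \frac{6497401}{2401}$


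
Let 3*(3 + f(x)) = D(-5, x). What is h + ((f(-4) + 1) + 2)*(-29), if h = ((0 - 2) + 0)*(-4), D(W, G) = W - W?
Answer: 8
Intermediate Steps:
D(W, G) = 0
f(x) = -3 (f(x) = -3 + (⅓)*0 = -3 + 0 = -3)
h = 8 (h = (-2 + 0)*(-4) = -2*(-4) = 8)
h + ((f(-4) + 1) + 2)*(-29) = 8 + ((-3 + 1) + 2)*(-29) = 8 + (-2 + 2)*(-29) = 8 + 0*(-29) = 8 + 0 = 8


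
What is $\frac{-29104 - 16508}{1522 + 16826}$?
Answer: $- \frac{3801}{1529} \approx -2.4859$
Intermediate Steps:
$\frac{-29104 - 16508}{1522 + 16826} = - \frac{45612}{18348} = \left(-45612\right) \frac{1}{18348} = - \frac{3801}{1529}$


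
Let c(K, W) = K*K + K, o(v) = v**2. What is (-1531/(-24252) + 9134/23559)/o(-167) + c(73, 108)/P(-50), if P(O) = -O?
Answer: 4782109251784553/44262389265700 ≈ 108.04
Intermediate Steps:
c(K, W) = K + K**2 (c(K, W) = K**2 + K = K + K**2)
(-1531/(-24252) + 9134/23559)/o(-167) + c(73, 108)/P(-50) = (-1531/(-24252) + 9134/23559)/((-167)**2) + (73*(1 + 73))/((-1*(-50))) = (-1531*(-1/24252) + 9134*(1/23559))/27889 + (73*74)/50 = (1531/24252 + 9134/23559)*(1/27889) + 5402*(1/50) = (28620733/63483652)*(1/27889) + 2701/25 = 28620733/1770495570628 + 2701/25 = 4782109251784553/44262389265700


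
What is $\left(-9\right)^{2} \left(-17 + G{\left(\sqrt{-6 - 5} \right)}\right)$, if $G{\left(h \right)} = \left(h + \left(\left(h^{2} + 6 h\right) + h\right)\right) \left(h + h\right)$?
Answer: $-15633 - 1782 i \sqrt{11} \approx -15633.0 - 5910.2 i$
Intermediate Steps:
$G{\left(h \right)} = 2 h \left(h^{2} + 8 h\right)$ ($G{\left(h \right)} = \left(h + \left(h^{2} + 7 h\right)\right) 2 h = \left(h^{2} + 8 h\right) 2 h = 2 h \left(h^{2} + 8 h\right)$)
$\left(-9\right)^{2} \left(-17 + G{\left(\sqrt{-6 - 5} \right)}\right) = \left(-9\right)^{2} \left(-17 + 2 \left(\sqrt{-6 - 5}\right)^{2} \left(8 + \sqrt{-6 - 5}\right)\right) = 81 \left(-17 + 2 \left(\sqrt{-11}\right)^{2} \left(8 + \sqrt{-11}\right)\right) = 81 \left(-17 + 2 \left(i \sqrt{11}\right)^{2} \left(8 + i \sqrt{11}\right)\right) = 81 \left(-17 + 2 \left(-11\right) \left(8 + i \sqrt{11}\right)\right) = 81 \left(-17 - \left(176 + 22 i \sqrt{11}\right)\right) = 81 \left(-193 - 22 i \sqrt{11}\right) = -15633 - 1782 i \sqrt{11}$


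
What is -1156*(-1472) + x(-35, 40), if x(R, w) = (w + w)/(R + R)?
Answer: 11911416/7 ≈ 1.7016e+6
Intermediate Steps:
x(R, w) = w/R (x(R, w) = (2*w)/((2*R)) = (2*w)*(1/(2*R)) = w/R)
-1156*(-1472) + x(-35, 40) = -1156*(-1472) + 40/(-35) = 1701632 + 40*(-1/35) = 1701632 - 8/7 = 11911416/7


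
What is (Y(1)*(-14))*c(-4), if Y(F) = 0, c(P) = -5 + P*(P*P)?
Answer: 0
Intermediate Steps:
c(P) = -5 + P**3 (c(P) = -5 + P*P**2 = -5 + P**3)
(Y(1)*(-14))*c(-4) = (0*(-14))*(-5 + (-4)**3) = 0*(-5 - 64) = 0*(-69) = 0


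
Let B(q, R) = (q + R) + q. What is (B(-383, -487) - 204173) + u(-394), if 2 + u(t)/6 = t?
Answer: -207802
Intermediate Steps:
u(t) = -12 + 6*t
B(q, R) = R + 2*q (B(q, R) = (R + q) + q = R + 2*q)
(B(-383, -487) - 204173) + u(-394) = ((-487 + 2*(-383)) - 204173) + (-12 + 6*(-394)) = ((-487 - 766) - 204173) + (-12 - 2364) = (-1253 - 204173) - 2376 = -205426 - 2376 = -207802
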